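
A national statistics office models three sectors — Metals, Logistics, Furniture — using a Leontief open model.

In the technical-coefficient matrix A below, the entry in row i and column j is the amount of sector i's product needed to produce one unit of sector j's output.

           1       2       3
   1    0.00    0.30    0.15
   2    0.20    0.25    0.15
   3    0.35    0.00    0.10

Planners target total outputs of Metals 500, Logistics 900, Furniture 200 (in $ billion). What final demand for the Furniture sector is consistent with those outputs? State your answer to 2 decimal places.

I − A =
  [   1.00    -0.30    -0.15]
  [  -0.20     0.75    -0.15]
  [  -0.35     0.00     0.90]
d = (I − A) x:
  d_1 = (+1.00)·500 + (-0.30)·900 + (-0.15)·200 = 200.00
  d_2 = (-0.20)·500 + (+0.75)·900 + (-0.15)·200 = 545.00
  d_3 = (-0.35)·500 + (+0.00)·900 + (+0.90)·200 = 5.00

d_3 = 5.00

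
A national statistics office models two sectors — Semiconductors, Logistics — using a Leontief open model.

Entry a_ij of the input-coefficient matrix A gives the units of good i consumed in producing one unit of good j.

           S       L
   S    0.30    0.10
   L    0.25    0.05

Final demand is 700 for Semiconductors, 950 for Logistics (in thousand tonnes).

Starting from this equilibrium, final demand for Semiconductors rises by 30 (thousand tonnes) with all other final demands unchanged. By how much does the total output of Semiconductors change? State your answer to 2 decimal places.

Δx_S = 44.53

I − A =
  [   0.70    -0.10]
  [  -0.25     0.95]
det(I−A) = (0.70)(0.95) − (-0.10)(-0.25) = 0.6400
adj(I−A) = [[0.95, 0.10], [0.25, 0.70]]
(I − A)⁻¹ = adj(I−A) / det(I−A) ≈
  [   1.4844     0.1563]
  [   0.3906     1.0938]
Δx = (I − A)⁻¹ Δd with Δd having +30 in the Semiconductors component and 0 elsewhere.
So Δx_S = L_SS · (+30), where L_SS = adj(I−A)_SS / det(I−A) = 0.95 / 0.6400.
Δx_S = 0.95 × (+30) / 0.6400 = 28.50 / 0.6400 ≈ 44.53.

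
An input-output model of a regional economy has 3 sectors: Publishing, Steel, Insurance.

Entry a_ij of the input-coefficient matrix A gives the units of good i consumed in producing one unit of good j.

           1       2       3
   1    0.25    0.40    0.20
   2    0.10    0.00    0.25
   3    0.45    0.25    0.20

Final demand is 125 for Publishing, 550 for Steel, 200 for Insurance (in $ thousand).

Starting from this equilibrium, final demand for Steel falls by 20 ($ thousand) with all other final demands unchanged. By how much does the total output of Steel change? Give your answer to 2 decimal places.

Δx_2 = -26.76

I − A =
  [   0.75    -0.40    -0.20]
  [  -0.10     1.00    -0.25]
  [  -0.45    -0.25     0.80]
Cofactors of I−A, C_ij = (−1)^(i+j)·(minor ij) (rows/columns in the sector order above):
  C_11 = (1.00)(0.80) − (-0.25)(-0.25) = 0.7375
  C_12 = −[(-0.10)(0.80) − (-0.25)(-0.45)] = 0.1925
  C_13 = (-0.10)(-0.25) − (1.00)(-0.45) = 0.4750
  C_21 = −[(-0.40)(0.80) − (-0.20)(-0.25)] = 0.3700
  C_22 = (0.75)(0.80) − (-0.20)(-0.45) = 0.5100
  C_23 = −[(0.75)(-0.25) − (-0.40)(-0.45)] = 0.3675
  C_31 = (-0.40)(-0.25) − (-0.20)(1.00) = 0.3000
  C_32 = −[(0.75)(-0.25) − (-0.20)(-0.10)] = 0.2075
  C_33 = (0.75)(1.00) − (-0.40)(-0.10) = 0.7100
det(I−A) = Σ_j (I−A)_1j·C_1j = (0.75)(0.7375) + (-0.40)(0.1925) + (-0.20)(0.4750) = 0.381125
adj(I−A) = Cᵀ =
  [ 0.7375   0.3700   0.3000]
  [ 0.1925   0.5100   0.2075]
  [ 0.4750   0.3675   0.7100]
(I − A)⁻¹ = adj(I−A) / det(I−A) ≈
  [   1.9351     0.9708     0.7871]
  [   0.5051     1.3381     0.5444]
  [   1.2463     0.9643     1.8629]
Δx = (I − A)⁻¹ Δd with Δd having -20 in the Steel component and 0 elsewhere.
So Δx_2 = L_22 · (-20), where L_22 = adj(I−A)_22 / det(I−A) = 0.5100 / 0.381125.
Δx_2 = 0.5100 × (-20) / 0.381125 = -10.20 / 0.381125 ≈ -26.76.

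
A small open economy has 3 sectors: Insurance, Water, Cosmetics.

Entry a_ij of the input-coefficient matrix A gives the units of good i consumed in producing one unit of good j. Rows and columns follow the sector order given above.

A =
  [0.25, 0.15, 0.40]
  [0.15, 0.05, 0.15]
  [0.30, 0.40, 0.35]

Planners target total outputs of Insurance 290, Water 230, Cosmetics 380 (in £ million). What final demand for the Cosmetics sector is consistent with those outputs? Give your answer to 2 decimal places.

I − A =
  [   0.75    -0.15    -0.40]
  [  -0.15     0.95    -0.15]
  [  -0.30    -0.40     0.65]
d = (I − A) x:
  d_I = (+0.75)·290 + (-0.15)·230 + (-0.40)·380 = 31.00
  d_W = (-0.15)·290 + (+0.95)·230 + (-0.15)·380 = 118.00
  d_C = (-0.30)·290 + (-0.40)·230 + (+0.65)·380 = 68.00

d_C = 68.00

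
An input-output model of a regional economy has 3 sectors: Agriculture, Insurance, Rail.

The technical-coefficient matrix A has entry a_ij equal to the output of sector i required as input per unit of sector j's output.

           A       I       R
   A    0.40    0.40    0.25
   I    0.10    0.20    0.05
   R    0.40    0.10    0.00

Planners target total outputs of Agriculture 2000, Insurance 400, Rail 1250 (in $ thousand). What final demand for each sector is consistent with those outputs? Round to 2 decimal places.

d_A = 727.50, d_I = 57.50, d_R = 410.00

I − A =
  [   0.60    -0.40    -0.25]
  [  -0.10     0.80    -0.05]
  [  -0.40    -0.10     1.00]
d = (I − A) x:
  d_A = (+0.60)·2000 + (-0.40)·400 + (-0.25)·1250 = 727.50
  d_I = (-0.10)·2000 + (+0.80)·400 + (-0.05)·1250 = 57.50
  d_R = (-0.40)·2000 + (-0.10)·400 + (+1.00)·1250 = 410.00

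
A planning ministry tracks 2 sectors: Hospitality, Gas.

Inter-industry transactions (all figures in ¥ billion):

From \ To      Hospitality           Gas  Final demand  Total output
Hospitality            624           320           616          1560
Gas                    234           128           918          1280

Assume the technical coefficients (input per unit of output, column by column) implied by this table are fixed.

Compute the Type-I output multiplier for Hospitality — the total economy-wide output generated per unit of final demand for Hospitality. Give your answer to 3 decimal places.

m_H = 2.090

Technical coefficients a_ij = z_ij / X_j:
  a_HH = 624/1560 = 0.40, a_GH = 234/1560 = 0.15
  a_HG = 320/1280 = 0.25, a_GG = 128/1280 = 0.10
I − A =
  [   0.60    -0.25]
  [  -0.15     0.90]
det(I−A) = (0.60)(0.90) − (-0.25)(-0.15) = 0.5025
adj(I−A) = [[0.90, 0.25], [0.15, 0.60]]
(I − A)⁻¹ = adj(I−A) / det(I−A) ≈
  [   1.7910     0.4975]
  [   0.2985     1.1940]
The output multiplier for sector j is the column-j sum of the Leontief inverse (I − A)⁻¹ = adj(I−A) / det(I−A).
Column H of adj(I−A): (0.90, 0.15); det(I−A) = 0.5025.
m_H = (0.90 + 0.15) / 0.5025 = 1.05 / 0.5025 ≈ 2.090.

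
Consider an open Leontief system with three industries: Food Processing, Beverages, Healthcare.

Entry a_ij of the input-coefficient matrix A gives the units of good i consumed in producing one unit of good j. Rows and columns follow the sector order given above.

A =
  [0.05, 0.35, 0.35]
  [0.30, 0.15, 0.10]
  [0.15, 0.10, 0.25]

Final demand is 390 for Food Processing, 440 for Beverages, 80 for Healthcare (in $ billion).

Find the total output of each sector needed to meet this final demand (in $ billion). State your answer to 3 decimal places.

x_F = 880.142, x_B = 875.274, x_H = 399.398

I − A =
  [   0.95    -0.35    -0.35]
  [  -0.30     0.85    -0.10]
  [  -0.15    -0.10     0.75]
Cofactors of I−A, C_ij = (−1)^(i+j)·(minor ij) (rows/columns in the sector order above):
  C_11 = (0.85)(0.75) − (-0.10)(-0.10) = 0.6275
  C_12 = −[(-0.30)(0.75) − (-0.10)(-0.15)] = 0.2400
  C_13 = (-0.30)(-0.10) − (0.85)(-0.15) = 0.1575
  C_21 = −[(-0.35)(0.75) − (-0.35)(-0.10)] = 0.2975
  C_22 = (0.95)(0.75) − (-0.35)(-0.15) = 0.6600
  C_23 = −[(0.95)(-0.10) − (-0.35)(-0.15)] = 0.1475
  C_31 = (-0.35)(-0.10) − (-0.35)(0.85) = 0.3325
  C_32 = −[(0.95)(-0.10) − (-0.35)(-0.30)] = 0.2000
  C_33 = (0.95)(0.85) − (-0.35)(-0.30) = 0.7025
det(I−A) = Σ_j (I−A)_1j·C_1j = (0.95)(0.6275) + (-0.35)(0.2400) + (-0.35)(0.1575) = 0.4570
adj(I−A) = Cᵀ =
  [ 0.6275   0.2975   0.3325]
  [ 0.2400   0.6600   0.2000]
  [ 0.1575   0.1475   0.7025]
(I − A)⁻¹ = adj(I−A) / det(I−A) ≈
  [   1.3731     0.6510     0.7276]
  [   0.5252     1.4442     0.4376]
  [   0.3446     0.3228     1.5372]
x = (I − A)⁻¹ d = adj(I−A)·d / det(I−A), with det(I−A) = 0.4570:
  x_F = (0.6275·390 + 0.2975·440 + 0.3325·80) / 0.4570 = 402.225 / 0.4570 ≈ 880.142
  x_B = (0.2400·390 + 0.6600·440 + 0.2000·80) / 0.4570 = 400.00 / 0.4570 ≈ 875.274
  x_H = (0.1575·390 + 0.1475·440 + 0.7025·80) / 0.4570 = 182.525 / 0.4570 ≈ 399.398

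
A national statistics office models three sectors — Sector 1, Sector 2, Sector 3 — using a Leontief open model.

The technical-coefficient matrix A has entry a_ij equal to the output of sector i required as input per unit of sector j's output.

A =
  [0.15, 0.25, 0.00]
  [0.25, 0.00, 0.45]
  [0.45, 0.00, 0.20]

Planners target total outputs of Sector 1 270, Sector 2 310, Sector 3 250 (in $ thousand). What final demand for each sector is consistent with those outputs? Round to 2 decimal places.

I − A =
  [   0.85    -0.25     0.00]
  [  -0.25     1.00    -0.45]
  [  -0.45     0.00     0.80]
d = (I − A) x:
  d_1 = (+0.85)·270 + (-0.25)·310 + (+0.00)·250 = 152.00
  d_2 = (-0.25)·270 + (+1.00)·310 + (-0.45)·250 = 130.00
  d_3 = (-0.45)·270 + (+0.00)·310 + (+0.80)·250 = 78.50

d_1 = 152.00, d_2 = 130.00, d_3 = 78.50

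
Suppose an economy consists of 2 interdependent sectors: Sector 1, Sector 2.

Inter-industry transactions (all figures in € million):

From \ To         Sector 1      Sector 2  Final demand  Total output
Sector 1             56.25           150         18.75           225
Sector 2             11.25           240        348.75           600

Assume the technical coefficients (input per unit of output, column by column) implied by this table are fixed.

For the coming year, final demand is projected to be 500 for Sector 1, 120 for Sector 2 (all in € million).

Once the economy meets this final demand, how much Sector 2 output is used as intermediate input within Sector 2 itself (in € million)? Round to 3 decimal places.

z_22 = 105.143

Technical coefficients a_ij = z_ij / X_j:
  a_11 = 56.25/225 = 0.25, a_21 = 11.25/225 = 0.05
  a_12 = 150/600 = 0.25, a_22 = 240/600 = 0.40
I − A =
  [   0.75    -0.25]
  [  -0.05     0.60]
det(I−A) = (0.75)(0.60) − (-0.25)(-0.05) = 0.4375
adj(I−A) = [[0.60, 0.25], [0.05, 0.75]]
(I − A)⁻¹ = adj(I−A) / det(I−A) ≈
  [   1.3714     0.5714]
  [   0.1143     1.7143]
First solve x = (I − A)⁻¹ d = adj(I−A)·d / det(I−A); in particular x_2 = (0.05·500 + 0.75·120) / 0.4375 = 115.00 / 0.4375 ≈ 262.85714.
Intermediate flow from 2 to 2: z_22 = a_22 · x_2 = 0.40 × 115.00 / 0.4375 = 46.00 / 0.4375 ≈ 105.143.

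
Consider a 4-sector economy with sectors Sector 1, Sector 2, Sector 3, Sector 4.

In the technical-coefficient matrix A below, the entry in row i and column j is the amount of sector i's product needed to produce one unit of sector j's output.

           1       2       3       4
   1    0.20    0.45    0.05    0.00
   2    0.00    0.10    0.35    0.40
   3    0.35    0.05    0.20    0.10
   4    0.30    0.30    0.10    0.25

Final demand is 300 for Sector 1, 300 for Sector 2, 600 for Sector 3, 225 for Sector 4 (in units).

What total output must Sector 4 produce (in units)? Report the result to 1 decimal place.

I − A =
  [   0.80    -0.45    -0.05     0.00]
  [   0.00     0.90    -0.35    -0.40]
  [  -0.35    -0.05     0.80    -0.10]
  [  -0.30    -0.30    -0.10     0.75]
Compute the cofactors C_ij = (−1)^(i+j)·(3×3 minor ij) of I−A; the adjugate is their transpose:
adj(I−A) = Cᵀ =
  [ 0.409375   0.268875   0.163875   0.165250]
  [ 0.212375   0.457375   0.248000   0.277000]
  [ 0.227250   0.185625   0.390000   0.151000]
  [ 0.279000   0.315250   0.216750   0.491125]
det(I−A) = Σ_j (I−A)_1j·C_1j = (0.80)(0.409375) + (-0.45)(0.212375) + (-0.05)(0.227250) + (0.00)(0.279000) = 0.22056875
(I − A)⁻¹ = adj(I−A) / det(I−A) ≈
  [   1.8560     1.2190     0.7430     0.7492]
  [   0.9629     2.0736     1.1244     1.2558]
  [   1.0303     0.8416     1.7682     0.6846]
  [   1.2649     1.4293     0.9827     2.2266]
x = (I − A)⁻¹ d = adj(I−A)·d / det(I−A), with det(I−A) = 0.22056875:
  x_1 = (0.409375·300 + 0.268875·300 + 0.163875·600 + 0.165250·225) / 0.22056875 = 338.98125 / 0.22056875 ≈ 1536.9
  x_2 = (0.212375·300 + 0.457375·300 + 0.248000·600 + 0.277000·225) / 0.22056875 = 412.05 / 0.22056875 ≈ 1868.1
  x_3 = (0.227250·300 + 0.185625·300 + 0.390000·600 + 0.151000·225) / 0.22056875 = 391.8375 / 0.22056875 ≈ 1776.5
  x_4 = (0.279000·300 + 0.315250·300 + 0.216750·600 + 0.491125·225) / 0.22056875 = 418.828125 / 0.22056875 ≈ 1898.9

x_4 = 1898.9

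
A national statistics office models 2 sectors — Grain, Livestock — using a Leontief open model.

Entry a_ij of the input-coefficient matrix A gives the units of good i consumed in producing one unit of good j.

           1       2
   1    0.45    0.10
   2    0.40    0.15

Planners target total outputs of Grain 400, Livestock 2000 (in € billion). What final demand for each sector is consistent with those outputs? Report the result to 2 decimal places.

d_1 = 20.00, d_2 = 1540.00

I − A =
  [   0.55    -0.10]
  [  -0.40     0.85]
d = (I − A) x:
  d_1 = (+0.55)·400 + (-0.10)·2000 = 20.00
  d_2 = (-0.40)·400 + (+0.85)·2000 = 1540.00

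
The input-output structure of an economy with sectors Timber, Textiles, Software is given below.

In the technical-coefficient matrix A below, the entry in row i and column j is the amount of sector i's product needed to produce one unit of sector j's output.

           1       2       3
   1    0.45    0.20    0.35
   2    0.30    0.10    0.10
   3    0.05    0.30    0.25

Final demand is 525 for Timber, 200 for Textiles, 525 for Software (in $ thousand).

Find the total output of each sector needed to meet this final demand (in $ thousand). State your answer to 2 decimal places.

I − A =
  [   0.55    -0.20    -0.35]
  [  -0.30     0.90    -0.10]
  [  -0.05    -0.30     0.75]
Cofactors of I−A, C_ij = (−1)^(i+j)·(minor ij) (rows/columns in the sector order above):
  C_11 = (0.90)(0.75) − (-0.10)(-0.30) = 0.6450
  C_12 = −[(-0.30)(0.75) − (-0.10)(-0.05)] = 0.2300
  C_13 = (-0.30)(-0.30) − (0.90)(-0.05) = 0.1350
  C_21 = −[(-0.20)(0.75) − (-0.35)(-0.30)] = 0.2550
  C_22 = (0.55)(0.75) − (-0.35)(-0.05) = 0.3950
  C_23 = −[(0.55)(-0.30) − (-0.20)(-0.05)] = 0.1750
  C_31 = (-0.20)(-0.10) − (-0.35)(0.90) = 0.3350
  C_32 = −[(0.55)(-0.10) − (-0.35)(-0.30)] = 0.1600
  C_33 = (0.55)(0.90) − (-0.20)(-0.30) = 0.4350
det(I−A) = Σ_j (I−A)_1j·C_1j = (0.55)(0.6450) + (-0.20)(0.2300) + (-0.35)(0.1350) = 0.2615
adj(I−A) = Cᵀ =
  [ 0.6450   0.2550   0.3350]
  [ 0.2300   0.3950   0.1600]
  [ 0.1350   0.1750   0.4350]
(I − A)⁻¹ = adj(I−A) / det(I−A) ≈
  [   2.4665     0.9751     1.2811]
  [   0.8795     1.5105     0.6119]
  [   0.5163     0.6692     1.6635]
x = (I − A)⁻¹ d = adj(I−A)·d / det(I−A), with det(I−A) = 0.2615:
  x_1 = (0.6450·525 + 0.2550·200 + 0.3350·525) / 0.2615 = 565.50 / 0.2615 ≈ 2162.52
  x_2 = (0.2300·525 + 0.3950·200 + 0.1600·525) / 0.2615 = 283.75 / 0.2615 ≈ 1085.09
  x_3 = (0.1350·525 + 0.1750·200 + 0.4350·525) / 0.2615 = 334.25 / 0.2615 ≈ 1278.20

x_1 = 2162.52, x_2 = 1085.09, x_3 = 1278.20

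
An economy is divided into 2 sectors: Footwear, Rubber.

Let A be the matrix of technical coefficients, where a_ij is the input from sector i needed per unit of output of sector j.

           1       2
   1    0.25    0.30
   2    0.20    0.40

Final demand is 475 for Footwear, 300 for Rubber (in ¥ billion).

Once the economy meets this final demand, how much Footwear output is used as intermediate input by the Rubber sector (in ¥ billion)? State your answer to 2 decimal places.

I − A =
  [   0.75    -0.30]
  [  -0.20     0.60]
det(I−A) = (0.75)(0.60) − (-0.30)(-0.20) = 0.3900
adj(I−A) = [[0.60, 0.30], [0.20, 0.75]]
(I − A)⁻¹ = adj(I−A) / det(I−A) ≈
  [   1.5385     0.7692]
  [   0.5128     1.9231]
First solve x = (I − A)⁻¹ d = adj(I−A)·d / det(I−A); in particular x_2 = (0.20·475 + 0.75·300) / 0.3900 = 320.00 / 0.3900 ≈ 820.5128.
Intermediate flow from 1 to 2: z_12 = a_12 · x_2 = 0.30 × 320.00 / 0.3900 = 96.00 / 0.3900 ≈ 246.15.

z_12 = 246.15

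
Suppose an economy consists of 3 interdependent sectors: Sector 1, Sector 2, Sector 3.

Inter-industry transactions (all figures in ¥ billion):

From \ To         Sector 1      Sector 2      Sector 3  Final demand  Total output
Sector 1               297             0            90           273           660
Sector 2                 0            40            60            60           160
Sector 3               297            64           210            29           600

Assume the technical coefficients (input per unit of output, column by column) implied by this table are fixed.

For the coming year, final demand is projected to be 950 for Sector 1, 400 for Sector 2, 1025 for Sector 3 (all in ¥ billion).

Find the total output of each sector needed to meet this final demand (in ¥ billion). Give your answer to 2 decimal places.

x_1 = 2887.15, x_2 = 1100.38, x_3 = 4252.88

Technical coefficients a_ij = z_ij / X_j:
  a_11 = 297/660 = 0.45, a_21 = 0/660 = 0.00, a_31 = 297/660 = 0.45
  a_12 = 0/160 = 0.00, a_22 = 40/160 = 0.25, a_32 = 64/160 = 0.40
  a_13 = 90/600 = 0.15, a_23 = 60/600 = 0.10, a_33 = 210/600 = 0.35
I − A =
  [   0.55     0.00    -0.15]
  [   0.00     0.75    -0.10]
  [  -0.45    -0.40     0.65]
Cofactors of I−A, C_ij = (−1)^(i+j)·(minor ij) (rows/columns in the sector order above):
  C_11 = (0.75)(0.65) − (-0.10)(-0.40) = 0.4475
  C_12 = −[(0.00)(0.65) − (-0.10)(-0.45)] = 0.0450
  C_13 = (0.00)(-0.40) − (0.75)(-0.45) = 0.3375
  C_21 = −[(0.00)(0.65) − (-0.15)(-0.40)] = 0.0600
  C_22 = (0.55)(0.65) − (-0.15)(-0.45) = 0.2900
  C_23 = −[(0.55)(-0.40) − (0.00)(-0.45)] = 0.2200
  C_31 = (0.00)(-0.10) − (-0.15)(0.75) = 0.1125
  C_32 = −[(0.55)(-0.10) − (-0.15)(0.00)] = 0.0550
  C_33 = (0.55)(0.75) − (0.00)(0.00) = 0.4125
det(I−A) = Σ_j (I−A)_1j·C_1j = (0.55)(0.4475) + (0.00)(0.0450) + (-0.15)(0.3375) = 0.1955
adj(I−A) = Cᵀ =
  [ 0.4475   0.0600   0.1125]
  [ 0.0450   0.2900   0.0550]
  [ 0.3375   0.2200   0.4125]
(I − A)⁻¹ = adj(I−A) / det(I−A) ≈
  [   2.2890     0.3069     0.5754]
  [   0.2302     1.4834     0.2813]
  [   1.7263     1.1253     2.1100]
x = (I − A)⁻¹ d = adj(I−A)·d / det(I−A), with det(I−A) = 0.1955:
  x_1 = (0.4475·950 + 0.0600·400 + 0.1125·1025) / 0.1955 = 564.4375 / 0.1955 ≈ 2887.15
  x_2 = (0.0450·950 + 0.2900·400 + 0.0550·1025) / 0.1955 = 215.125 / 0.1955 ≈ 1100.38
  x_3 = (0.3375·950 + 0.2200·400 + 0.4125·1025) / 0.1955 = 831.4375 / 0.1955 ≈ 4252.88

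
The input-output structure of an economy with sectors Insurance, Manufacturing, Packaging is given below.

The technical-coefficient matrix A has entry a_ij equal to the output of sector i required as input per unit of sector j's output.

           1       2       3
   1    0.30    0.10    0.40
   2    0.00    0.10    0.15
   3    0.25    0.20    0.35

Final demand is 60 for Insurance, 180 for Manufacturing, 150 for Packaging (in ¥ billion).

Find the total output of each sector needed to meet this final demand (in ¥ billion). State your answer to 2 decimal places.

x_1 = 392.37, x_2 = 277.86, x_3 = 467.18

I − A =
  [   0.70    -0.10    -0.40]
  [   0.00     0.90    -0.15]
  [  -0.25    -0.20     0.65]
Cofactors of I−A, C_ij = (−1)^(i+j)·(minor ij) (rows/columns in the sector order above):
  C_11 = (0.90)(0.65) − (-0.15)(-0.20) = 0.5550
  C_12 = −[(0.00)(0.65) − (-0.15)(-0.25)] = 0.0375
  C_13 = (0.00)(-0.20) − (0.90)(-0.25) = 0.2250
  C_21 = −[(-0.10)(0.65) − (-0.40)(-0.20)] = 0.1450
  C_22 = (0.70)(0.65) − (-0.40)(-0.25) = 0.3550
  C_23 = −[(0.70)(-0.20) − (-0.10)(-0.25)] = 0.1650
  C_31 = (-0.10)(-0.15) − (-0.40)(0.90) = 0.3750
  C_32 = −[(0.70)(-0.15) − (-0.40)(0.00)] = 0.1050
  C_33 = (0.70)(0.90) − (-0.10)(0.00) = 0.6300
det(I−A) = Σ_j (I−A)_1j·C_1j = (0.70)(0.5550) + (-0.10)(0.0375) + (-0.40)(0.2250) = 0.29475
adj(I−A) = Cᵀ =
  [ 0.5550   0.1450   0.3750]
  [ 0.0375   0.3550   0.1050]
  [ 0.2250   0.1650   0.6300]
(I − A)⁻¹ = adj(I−A) / det(I−A) ≈
  [   1.8830     0.4919     1.2723]
  [   0.1272     1.2044     0.3562]
  [   0.7634     0.5598     2.1374]
x = (I − A)⁻¹ d = adj(I−A)·d / det(I−A), with det(I−A) = 0.29475:
  x_1 = (0.5550·60 + 0.1450·180 + 0.3750·150) / 0.29475 = 115.65 / 0.29475 ≈ 392.37
  x_2 = (0.0375·60 + 0.3550·180 + 0.1050·150) / 0.29475 = 81.90 / 0.29475 ≈ 277.86
  x_3 = (0.2250·60 + 0.1650·180 + 0.6300·150) / 0.29475 = 137.70 / 0.29475 ≈ 467.18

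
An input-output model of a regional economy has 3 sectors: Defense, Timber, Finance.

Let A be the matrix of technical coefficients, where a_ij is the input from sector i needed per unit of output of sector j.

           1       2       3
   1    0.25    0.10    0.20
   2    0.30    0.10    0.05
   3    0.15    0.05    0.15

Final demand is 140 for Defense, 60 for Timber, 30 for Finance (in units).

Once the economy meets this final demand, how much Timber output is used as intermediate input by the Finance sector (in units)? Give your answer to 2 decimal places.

I − A =
  [   0.75    -0.10    -0.20]
  [  -0.30     0.90    -0.05]
  [  -0.15    -0.05     0.85]
Cofactors of I−A, C_ij = (−1)^(i+j)·(minor ij) (rows/columns in the sector order above):
  C_11 = (0.90)(0.85) − (-0.05)(-0.05) = 0.7625
  C_12 = −[(-0.30)(0.85) − (-0.05)(-0.15)] = 0.2625
  C_13 = (-0.30)(-0.05) − (0.90)(-0.15) = 0.1500
  C_21 = −[(-0.10)(0.85) − (-0.20)(-0.05)] = 0.0950
  C_22 = (0.75)(0.85) − (-0.20)(-0.15) = 0.6075
  C_23 = −[(0.75)(-0.05) − (-0.10)(-0.15)] = 0.0525
  C_31 = (-0.10)(-0.05) − (-0.20)(0.90) = 0.1850
  C_32 = −[(0.75)(-0.05) − (-0.20)(-0.30)] = 0.0975
  C_33 = (0.75)(0.90) − (-0.10)(-0.30) = 0.6450
det(I−A) = Σ_j (I−A)_1j·C_1j = (0.75)(0.7625) + (-0.10)(0.2625) + (-0.20)(0.1500) = 0.515625
adj(I−A) = Cᵀ =
  [ 0.7625   0.0950   0.1850]
  [ 0.2625   0.6075   0.0975]
  [ 0.1500   0.0525   0.6450]
(I − A)⁻¹ = adj(I−A) / det(I−A) ≈
  [   1.4788     0.1842     0.3588]
  [   0.5091     1.1782     0.1891]
  [   0.2909     0.1018     1.2509]
First solve x = (I − A)⁻¹ d = adj(I−A)·d / det(I−A); in particular x_3 = (0.1500·140 + 0.0525·60 + 0.6450·30) / 0.515625 = 43.50 / 0.515625 ≈ 84.3636.
Intermediate flow from 2 to 3: z_23 = a_23 · x_3 = 0.05 × 43.50 / 0.515625 = 2.175 / 0.515625 ≈ 4.22.

z_23 = 4.22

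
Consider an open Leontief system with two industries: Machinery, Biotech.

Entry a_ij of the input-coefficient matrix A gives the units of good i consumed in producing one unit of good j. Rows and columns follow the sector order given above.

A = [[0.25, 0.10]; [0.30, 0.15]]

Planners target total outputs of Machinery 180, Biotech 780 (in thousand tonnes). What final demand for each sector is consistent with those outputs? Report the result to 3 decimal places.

d_M = 57.000, d_B = 609.000

I − A =
  [   0.75    -0.10]
  [  -0.30     0.85]
d = (I − A) x:
  d_M = (+0.75)·180 + (-0.10)·780 = 57.000
  d_B = (-0.30)·180 + (+0.85)·780 = 609.000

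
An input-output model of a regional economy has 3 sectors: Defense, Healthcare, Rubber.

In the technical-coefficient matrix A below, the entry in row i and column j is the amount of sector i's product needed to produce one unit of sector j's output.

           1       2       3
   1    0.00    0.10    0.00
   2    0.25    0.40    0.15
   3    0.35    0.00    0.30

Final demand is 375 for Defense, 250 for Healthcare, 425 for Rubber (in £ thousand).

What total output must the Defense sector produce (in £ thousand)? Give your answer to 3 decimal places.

I − A =
  [   1.00    -0.10     0.00]
  [  -0.25     0.60    -0.15]
  [  -0.35     0.00     0.70]
Cofactors of I−A, C_ij = (−1)^(i+j)·(minor ij) (rows/columns in the sector order above):
  C_11 = (0.60)(0.70) − (-0.15)(0.00) = 0.4200
  C_12 = −[(-0.25)(0.70) − (-0.15)(-0.35)] = 0.2275
  C_13 = (-0.25)(0.00) − (0.60)(-0.35) = 0.2100
  C_21 = −[(-0.10)(0.70) − (0.00)(0.00)] = 0.0700
  C_22 = (1.00)(0.70) − (0.00)(-0.35) = 0.7000
  C_23 = −[(1.00)(0.00) − (-0.10)(-0.35)] = 0.0350
  C_31 = (-0.10)(-0.15) − (0.00)(0.60) = 0.0150
  C_32 = −[(1.00)(-0.15) − (0.00)(-0.25)] = 0.1500
  C_33 = (1.00)(0.60) − (-0.10)(-0.25) = 0.5750
det(I−A) = Σ_j (I−A)_1j·C_1j = (1.00)(0.4200) + (-0.10)(0.2275) + (0.00)(0.2100) = 0.39725
adj(I−A) = Cᵀ =
  [ 0.4200   0.0700   0.0150]
  [ 0.2275   0.7000   0.1500]
  [ 0.2100   0.0350   0.5750]
(I − A)⁻¹ = adj(I−A) / det(I−A) ≈
  [   1.0573     0.1762     0.0378]
  [   0.5727     1.7621     0.3776]
  [   0.5286     0.0881     1.4475]
x = (I − A)⁻¹ d = adj(I−A)·d / det(I−A), with det(I−A) = 0.39725:
  x_1 = (0.4200·375 + 0.0700·250 + 0.0150·425) / 0.39725 = 181.375 / 0.39725 ≈ 456.576
  x_2 = (0.2275·375 + 0.7000·250 + 0.1500·425) / 0.39725 = 324.0625 / 0.39725 ≈ 815.765
  x_3 = (0.2100·375 + 0.0350·250 + 0.5750·425) / 0.39725 = 331.875 / 0.39725 ≈ 835.431

x_1 = 456.576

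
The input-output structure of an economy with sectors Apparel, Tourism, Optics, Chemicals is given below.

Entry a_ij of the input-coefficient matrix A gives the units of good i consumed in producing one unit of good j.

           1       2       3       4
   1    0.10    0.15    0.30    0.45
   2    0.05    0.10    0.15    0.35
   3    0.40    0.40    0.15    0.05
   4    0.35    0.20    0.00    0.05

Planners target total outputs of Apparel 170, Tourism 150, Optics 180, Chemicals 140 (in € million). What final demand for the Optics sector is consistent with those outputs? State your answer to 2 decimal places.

d_3 = 18.00

I − A =
  [   0.90    -0.15    -0.30    -0.45]
  [  -0.05     0.90    -0.15    -0.35]
  [  -0.40    -0.40     0.85    -0.05]
  [  -0.35    -0.20     0.00     0.95]
d = (I − A) x:
  d_1 = (+0.90)·170 + (-0.15)·150 + (-0.30)·180 + (-0.45)·140 = 13.50
  d_2 = (-0.05)·170 + (+0.90)·150 + (-0.15)·180 + (-0.35)·140 = 50.50
  d_3 = (-0.40)·170 + (-0.40)·150 + (+0.85)·180 + (-0.05)·140 = 18.00
  d_4 = (-0.35)·170 + (-0.20)·150 + (+0.00)·180 + (+0.95)·140 = 43.50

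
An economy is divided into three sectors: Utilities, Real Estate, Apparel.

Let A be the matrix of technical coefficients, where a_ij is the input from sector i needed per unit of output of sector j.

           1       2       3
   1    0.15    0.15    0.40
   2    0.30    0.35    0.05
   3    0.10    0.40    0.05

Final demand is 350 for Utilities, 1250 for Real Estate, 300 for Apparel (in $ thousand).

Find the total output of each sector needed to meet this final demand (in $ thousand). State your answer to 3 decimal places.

x_1 = 1709.894, x_2 = 2842.459, x_3 = 1692.603

I − A =
  [   0.85    -0.15    -0.40]
  [  -0.30     0.65    -0.05]
  [  -0.10    -0.40     0.95]
Cofactors of I−A, C_ij = (−1)^(i+j)·(minor ij) (rows/columns in the sector order above):
  C_11 = (0.65)(0.95) − (-0.05)(-0.40) = 0.5975
  C_12 = −[(-0.30)(0.95) − (-0.05)(-0.10)] = 0.2900
  C_13 = (-0.30)(-0.40) − (0.65)(-0.10) = 0.1850
  C_21 = −[(-0.15)(0.95) − (-0.40)(-0.40)] = 0.3025
  C_22 = (0.85)(0.95) − (-0.40)(-0.10) = 0.7675
  C_23 = −[(0.85)(-0.40) − (-0.15)(-0.10)] = 0.3550
  C_31 = (-0.15)(-0.05) − (-0.40)(0.65) = 0.2675
  C_32 = −[(0.85)(-0.05) − (-0.40)(-0.30)] = 0.1625
  C_33 = (0.85)(0.65) − (-0.15)(-0.30) = 0.5075
det(I−A) = Σ_j (I−A)_1j·C_1j = (0.85)(0.5975) + (-0.15)(0.2900) + (-0.40)(0.1850) = 0.390375
adj(I−A) = Cᵀ =
  [ 0.5975   0.3025   0.2675]
  [ 0.2900   0.7675   0.1625]
  [ 0.1850   0.3550   0.5075]
(I − A)⁻¹ = adj(I−A) / det(I−A) ≈
  [   1.5306     0.7749     0.6852]
  [   0.7429     1.9661     0.4163]
  [   0.4739     0.9094     1.3000]
x = (I − A)⁻¹ d = adj(I−A)·d / det(I−A), with det(I−A) = 0.390375:
  x_1 = (0.5975·350 + 0.3025·1250 + 0.2675·300) / 0.390375 = 667.50 / 0.390375 ≈ 1709.894
  x_2 = (0.2900·350 + 0.7675·1250 + 0.1625·300) / 0.390375 = 1109.625 / 0.390375 ≈ 2842.459
  x_3 = (0.1850·350 + 0.3550·1250 + 0.5075·300) / 0.390375 = 660.75 / 0.390375 ≈ 1692.603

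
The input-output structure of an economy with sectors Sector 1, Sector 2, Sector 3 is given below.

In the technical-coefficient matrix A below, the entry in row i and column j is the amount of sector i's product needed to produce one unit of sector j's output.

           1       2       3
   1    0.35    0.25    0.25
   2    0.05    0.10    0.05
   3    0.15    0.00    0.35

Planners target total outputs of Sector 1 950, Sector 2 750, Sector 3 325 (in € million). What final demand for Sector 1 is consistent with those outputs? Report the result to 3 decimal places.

I − A =
  [   0.65    -0.25    -0.25]
  [  -0.05     0.90    -0.05]
  [  -0.15     0.00     0.65]
d = (I − A) x:
  d_1 = (+0.65)·950 + (-0.25)·750 + (-0.25)·325 = 348.750
  d_2 = (-0.05)·950 + (+0.90)·750 + (-0.05)·325 = 611.250
  d_3 = (-0.15)·950 + (+0.00)·750 + (+0.65)·325 = 68.750

d_1 = 348.750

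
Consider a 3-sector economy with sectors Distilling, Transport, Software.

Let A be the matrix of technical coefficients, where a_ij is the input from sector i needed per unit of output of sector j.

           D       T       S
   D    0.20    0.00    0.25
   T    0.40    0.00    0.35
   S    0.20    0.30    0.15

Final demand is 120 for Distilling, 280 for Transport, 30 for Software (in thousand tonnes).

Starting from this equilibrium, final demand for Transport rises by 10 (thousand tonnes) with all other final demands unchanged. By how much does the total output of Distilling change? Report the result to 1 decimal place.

I − A =
  [   0.80     0.00    -0.25]
  [  -0.40     1.00    -0.35]
  [  -0.20    -0.30     0.85]
Cofactors of I−A, C_ij = (−1)^(i+j)·(minor ij) (rows/columns in the sector order above):
  C_11 = (1.00)(0.85) − (-0.35)(-0.30) = 0.7450
  C_12 = −[(-0.40)(0.85) − (-0.35)(-0.20)] = 0.4100
  C_13 = (-0.40)(-0.30) − (1.00)(-0.20) = 0.3200
  C_21 = −[(0.00)(0.85) − (-0.25)(-0.30)] = 0.0750
  C_22 = (0.80)(0.85) − (-0.25)(-0.20) = 0.6300
  C_23 = −[(0.80)(-0.30) − (0.00)(-0.20)] = 0.2400
  C_31 = (0.00)(-0.35) − (-0.25)(1.00) = 0.2500
  C_32 = −[(0.80)(-0.35) − (-0.25)(-0.40)] = 0.3800
  C_33 = (0.80)(1.00) − (0.00)(-0.40) = 0.8000
det(I−A) = Σ_j (I−A)_1j·C_1j = (0.80)(0.7450) + (0.00)(0.4100) + (-0.25)(0.3200) = 0.5160
adj(I−A) = Cᵀ =
  [ 0.7450   0.0750   0.2500]
  [ 0.4100   0.6300   0.3800]
  [ 0.3200   0.2400   0.8000]
(I − A)⁻¹ = adj(I−A) / det(I−A) ≈
  [   1.4438     0.1453     0.4845]
  [   0.7946     1.2209     0.7364]
  [   0.6202     0.4651     1.5504]
Δx = (I − A)⁻¹ Δd with Δd having +10 in the Transport component and 0 elsewhere.
So Δx_D = L_DT · (+10), where L_DT = adj(I−A)_DT / det(I−A) = 0.0750 / 0.5160.
Δx_D = 0.0750 × (+10) / 0.5160 = 0.75 / 0.5160 ≈ 1.5.

Δx_D = 1.5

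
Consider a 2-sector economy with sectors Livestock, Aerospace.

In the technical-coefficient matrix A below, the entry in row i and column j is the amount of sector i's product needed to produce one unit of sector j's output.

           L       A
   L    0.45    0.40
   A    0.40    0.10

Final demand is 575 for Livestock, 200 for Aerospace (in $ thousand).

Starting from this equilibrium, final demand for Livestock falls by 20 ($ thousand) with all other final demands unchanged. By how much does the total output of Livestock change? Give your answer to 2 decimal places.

Δx_L = -53.73

I − A =
  [   0.55    -0.40]
  [  -0.40     0.90]
det(I−A) = (0.55)(0.90) − (-0.40)(-0.40) = 0.3350
adj(I−A) = [[0.90, 0.40], [0.40, 0.55]]
(I − A)⁻¹ = adj(I−A) / det(I−A) ≈
  [   2.6866     1.1940]
  [   1.1940     1.6418]
Δx = (I − A)⁻¹ Δd with Δd having -20 in the Livestock component and 0 elsewhere.
So Δx_L = L_LL · (-20), where L_LL = adj(I−A)_LL / det(I−A) = 0.90 / 0.3350.
Δx_L = 0.90 × (-20) / 0.3350 = -18.00 / 0.3350 ≈ -53.73.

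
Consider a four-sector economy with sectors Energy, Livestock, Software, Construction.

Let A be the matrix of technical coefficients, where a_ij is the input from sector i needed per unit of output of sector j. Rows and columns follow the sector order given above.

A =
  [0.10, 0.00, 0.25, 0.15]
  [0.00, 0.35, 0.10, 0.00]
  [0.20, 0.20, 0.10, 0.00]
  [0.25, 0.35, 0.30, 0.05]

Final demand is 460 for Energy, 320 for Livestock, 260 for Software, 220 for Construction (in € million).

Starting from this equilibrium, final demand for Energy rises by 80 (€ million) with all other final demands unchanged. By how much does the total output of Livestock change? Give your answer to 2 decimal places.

I − A =
  [   0.90     0.00    -0.25    -0.15]
  [   0.00     0.65    -0.10     0.00]
  [  -0.20    -0.20     0.90     0.00]
  [  -0.25    -0.35    -0.30     0.95]
Compute the cofactors C_ij = (−1)^(i+j)·(3×3 minor ij) of I−A; the adjugate is their transpose:
adj(I−A) = Cᵀ =
  [ 0.536750   0.103750   0.188875   0.084750]
  [ 0.019000   0.679250   0.081750   0.003000]
  [ 0.123500   0.174000   0.531375   0.019500]
  [ 0.187250   0.332500   0.247625   0.476000]
det(I−A) = Σ_j (I−A)_1j·C_1j = (0.90)(0.536750) + (0.00)(0.019000) + (-0.25)(0.123500) + (-0.15)(0.187250) = 0.4241125
(I − A)⁻¹ = adj(I−A) / det(I−A) ≈
  [   1.2656     0.2446     0.4453     0.1998]
  [   0.0448     1.6016     0.1928     0.0071]
  [   0.2912     0.4103     1.2529     0.0460]
  [   0.4415     0.7840     0.5839     1.1223]
Δx = (I − A)⁻¹ Δd with Δd having +80 in the Energy component and 0 elsewhere.
So Δx_2 = L_21 · (+80), where L_21 = adj(I−A)_21 / det(I−A) = 0.019000 / 0.4241125.
Δx_2 = 0.019000 × (+80) / 0.4241125 = 1.52 / 0.4241125 ≈ 3.58.

Δx_2 = 3.58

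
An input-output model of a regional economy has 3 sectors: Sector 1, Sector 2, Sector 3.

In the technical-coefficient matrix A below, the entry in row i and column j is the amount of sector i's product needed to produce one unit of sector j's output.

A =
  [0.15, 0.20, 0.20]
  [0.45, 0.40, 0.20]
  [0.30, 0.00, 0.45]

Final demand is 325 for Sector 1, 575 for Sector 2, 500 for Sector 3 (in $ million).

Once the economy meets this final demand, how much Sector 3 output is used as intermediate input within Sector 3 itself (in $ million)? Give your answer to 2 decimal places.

z_33 = 745.08

I − A =
  [   0.85    -0.20    -0.20]
  [  -0.45     0.60    -0.20]
  [  -0.30     0.00     0.55]
Cofactors of I−A, C_ij = (−1)^(i+j)·(minor ij) (rows/columns in the sector order above):
  C_11 = (0.60)(0.55) − (-0.20)(0.00) = 0.3300
  C_12 = −[(-0.45)(0.55) − (-0.20)(-0.30)] = 0.3075
  C_13 = (-0.45)(0.00) − (0.60)(-0.30) = 0.1800
  C_21 = −[(-0.20)(0.55) − (-0.20)(0.00)] = 0.1100
  C_22 = (0.85)(0.55) − (-0.20)(-0.30) = 0.4075
  C_23 = −[(0.85)(0.00) − (-0.20)(-0.30)] = 0.0600
  C_31 = (-0.20)(-0.20) − (-0.20)(0.60) = 0.1600
  C_32 = −[(0.85)(-0.20) − (-0.20)(-0.45)] = 0.2600
  C_33 = (0.85)(0.60) − (-0.20)(-0.45) = 0.4200
det(I−A) = Σ_j (I−A)_1j·C_1j = (0.85)(0.3300) + (-0.20)(0.3075) + (-0.20)(0.1800) = 0.1830
adj(I−A) = Cᵀ =
  [ 0.3300   0.1100   0.1600]
  [ 0.3075   0.4075   0.2600]
  [ 0.1800   0.0600   0.4200]
(I − A)⁻¹ = adj(I−A) / det(I−A) ≈
  [   1.8033     0.6011     0.8743]
  [   1.6803     2.2268     1.4208]
  [   0.9836     0.3279     2.2951]
First solve x = (I − A)⁻¹ d = adj(I−A)·d / det(I−A); in particular x_3 = (0.1800·325 + 0.0600·575 + 0.4200·500) / 0.1830 = 303.00 / 0.1830 ≈ 1655.7377.
Intermediate flow from 3 to 3: z_33 = a_33 · x_3 = 0.45 × 303.00 / 0.1830 = 136.35 / 0.1830 ≈ 745.08.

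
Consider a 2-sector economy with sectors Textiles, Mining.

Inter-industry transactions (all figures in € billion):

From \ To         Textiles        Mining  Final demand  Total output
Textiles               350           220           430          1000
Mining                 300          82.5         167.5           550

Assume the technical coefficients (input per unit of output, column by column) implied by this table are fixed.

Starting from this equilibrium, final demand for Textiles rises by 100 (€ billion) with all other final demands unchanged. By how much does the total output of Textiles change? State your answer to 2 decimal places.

Technical coefficients a_ij = z_ij / X_j:
  a_11 = 350/1000 = 0.35, a_21 = 300/1000 = 0.30
  a_12 = 220/550 = 0.40, a_22 = 82.5/550 = 0.15
I − A =
  [   0.65    -0.40]
  [  -0.30     0.85]
det(I−A) = (0.65)(0.85) − (-0.40)(-0.30) = 0.4325
adj(I−A) = [[0.85, 0.40], [0.30, 0.65]]
(I − A)⁻¹ = adj(I−A) / det(I−A) ≈
  [   1.9653     0.9249]
  [   0.6936     1.5029]
Δx = (I − A)⁻¹ Δd with Δd having +100 in the Textiles component and 0 elsewhere.
So Δx_1 = L_11 · (+100), where L_11 = adj(I−A)_11 / det(I−A) = 0.85 / 0.4325.
Δx_1 = 0.85 × (+100) / 0.4325 = 85.00 / 0.4325 ≈ 196.53.

Δx_1 = 196.53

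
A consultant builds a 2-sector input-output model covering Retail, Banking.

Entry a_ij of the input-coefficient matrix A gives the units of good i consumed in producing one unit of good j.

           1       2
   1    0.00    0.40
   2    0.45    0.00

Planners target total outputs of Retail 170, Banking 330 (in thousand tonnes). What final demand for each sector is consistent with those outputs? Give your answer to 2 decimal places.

I − A =
  [   1.00    -0.40]
  [  -0.45     1.00]
d = (I − A) x:
  d_1 = (+1.00)·170 + (-0.40)·330 = 38.00
  d_2 = (-0.45)·170 + (+1.00)·330 = 253.50

d_1 = 38.00, d_2 = 253.50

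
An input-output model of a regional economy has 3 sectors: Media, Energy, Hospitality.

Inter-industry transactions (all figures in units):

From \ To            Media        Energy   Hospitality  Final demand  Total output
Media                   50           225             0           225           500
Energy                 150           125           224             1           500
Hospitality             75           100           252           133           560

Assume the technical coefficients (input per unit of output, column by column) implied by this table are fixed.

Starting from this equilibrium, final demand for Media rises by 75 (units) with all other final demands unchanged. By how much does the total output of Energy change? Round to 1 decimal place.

Technical coefficients a_ij = z_ij / X_j:
  a_11 = 50/500 = 0.10, a_21 = 150/500 = 0.30, a_31 = 75/500 = 0.15
  a_12 = 225/500 = 0.45, a_22 = 125/500 = 0.25, a_32 = 100/500 = 0.20
  a_13 = 0/560 = 0.00, a_23 = 224/560 = 0.40, a_33 = 252/560 = 0.45
I − A =
  [   0.90    -0.45     0.00]
  [  -0.30     0.75    -0.40]
  [  -0.15    -0.20     0.55]
Cofactors of I−A, C_ij = (−1)^(i+j)·(minor ij) (rows/columns in the sector order above):
  C_11 = (0.75)(0.55) − (-0.40)(-0.20) = 0.3325
  C_12 = −[(-0.30)(0.55) − (-0.40)(-0.15)] = 0.2250
  C_13 = (-0.30)(-0.20) − (0.75)(-0.15) = 0.1725
  C_21 = −[(-0.45)(0.55) − (0.00)(-0.20)] = 0.2475
  C_22 = (0.90)(0.55) − (0.00)(-0.15) = 0.4950
  C_23 = −[(0.90)(-0.20) − (-0.45)(-0.15)] = 0.2475
  C_31 = (-0.45)(-0.40) − (0.00)(0.75) = 0.1800
  C_32 = −[(0.90)(-0.40) − (0.00)(-0.30)] = 0.3600
  C_33 = (0.90)(0.75) − (-0.45)(-0.30) = 0.5400
det(I−A) = Σ_j (I−A)_1j·C_1j = (0.90)(0.3325) + (-0.45)(0.2250) + (0.00)(0.1725) = 0.1980
adj(I−A) = Cᵀ =
  [ 0.3325   0.2475   0.1800]
  [ 0.2250   0.4950   0.3600]
  [ 0.1725   0.2475   0.5400]
(I − A)⁻¹ = adj(I−A) / det(I−A) ≈
  [   1.6793     1.2500     0.9091]
  [   1.1364     2.5000     1.8182]
  [   0.8712     1.2500     2.7273]
Δx = (I − A)⁻¹ Δd with Δd having +75 in the Media component and 0 elsewhere.
So Δx_2 = L_21 · (+75), where L_21 = adj(I−A)_21 / det(I−A) = 0.2250 / 0.1980.
Δx_2 = 0.2250 × (+75) / 0.1980 = 16.875 / 0.1980 ≈ 85.2.

Δx_2 = 85.2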